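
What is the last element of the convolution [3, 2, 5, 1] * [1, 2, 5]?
Use y[k] = Σ_i a[i]·b[k-i] at k=5. y[5] = 1×5 = 5

5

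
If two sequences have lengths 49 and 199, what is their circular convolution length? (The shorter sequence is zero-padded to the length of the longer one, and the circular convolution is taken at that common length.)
Circular convolution (zero-padding the shorter input) has length max(m, n) = max(49, 199) = 199

199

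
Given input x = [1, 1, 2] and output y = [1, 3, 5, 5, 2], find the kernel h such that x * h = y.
Output length 5 = len(x) + len(h) - 1 ⇒ len(h) = 3. Solve h forward using h[k] = (y[k] - Σ_{i≥1} x[i]·h[k-i]) / x[0]: h[0] = y[0] / x[0] = 1 / 1 = 1; h[1] = (y[1] - 1×1) / x[0] = (3 - 1×1) / 1 = 2; h[2] = (y[2] - 1×2 - 2×1) / x[0] = (5 - 1×2 - 2×1) / 1 = 1. So h = [1, 2, 1]. Forward-check [1, 1, 2] * [1, 2, 1]: y[0] = 1×1 = 1; y[1] = 1×2 + 1×1 = 3; y[2] = 1×1 + 1×2 + 2×1 = 5; y[3] = 1×1 + 2×2 = 5; y[4] = 2×1 = 2 → [1, 3, 5, 5, 2] ✓

[1, 2, 1]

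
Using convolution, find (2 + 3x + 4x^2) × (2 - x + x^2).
Ascending coefficients: a = [2, 3, 4], b = [2, -1, 1]. c[0] = 2×2 = 4; c[1] = 2×-1 + 3×2 = 4; c[2] = 2×1 + 3×-1 + 4×2 = 7; c[3] = 3×1 + 4×-1 = -1; c[4] = 4×1 = 4. Result coefficients: [4, 4, 7, -1, 4] → 4 + 4x + 7x^2 - x^3 + 4x^4

4 + 4x + 7x^2 - x^3 + 4x^4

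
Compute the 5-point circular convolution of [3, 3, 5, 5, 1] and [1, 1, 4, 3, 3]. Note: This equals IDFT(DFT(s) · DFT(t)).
Either evaluate y[k] = Σ_j s[j]·t[(k-j) mod 5] directly, or use IDFT(DFT(s) · DFT(t)). y[0] = 3×1 + 3×3 + 5×3 + 5×4 + 1×1 = 48; y[1] = 3×1 + 3×1 + 5×3 + 5×3 + 1×4 = 40; y[2] = 3×4 + 3×1 + 5×1 + 5×3 + 1×3 = 38; y[3] = 3×3 + 3×4 + 5×1 + 5×1 + 1×3 = 34; y[4] = 3×3 + 3×3 + 5×4 + 5×1 + 1×1 = 44. Result: [48, 40, 38, 34, 44]

[48, 40, 38, 34, 44]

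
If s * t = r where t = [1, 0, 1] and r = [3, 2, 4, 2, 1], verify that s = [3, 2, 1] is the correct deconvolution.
Forward-compute [3, 2, 1] * [1, 0, 1]: r[0] = 3×1 = 3; r[1] = 3×0 + 2×1 = 2; r[2] = 3×1 + 2×0 + 1×1 = 4; r[3] = 2×1 + 1×0 = 2; r[4] = 1×1 = 1 → [3, 2, 4, 2, 1]. Matches given r = [3, 2, 4, 2, 1], so verified.

Verified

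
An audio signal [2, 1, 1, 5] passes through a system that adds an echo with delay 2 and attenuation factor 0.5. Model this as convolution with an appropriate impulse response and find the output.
Direct-path + delayed-attenuated-path model → impulse response h = [1, 0, 0.5] (1 at lag 0, 0.5 at lag 2). Output y[n] = x[n] + 0.5·x[n - 2] (with x[n] = 0 outside 0..3): y[0] = 2 + 0.5×0 = 2; y[1] = 1 + 0.5×0 = 1; y[2] = 1 + 0.5×2 = 2.0; y[3] = 5 + 0.5×1 = 5.5; y[4] = 0 + 0.5×1 = 0.5; y[5] = 0 + 0.5×5 = 2.5. So y = [2, 1, 2.0, 5.5, 0.5, 2.5]

[2, 1, 2.0, 5.5, 0.5, 2.5]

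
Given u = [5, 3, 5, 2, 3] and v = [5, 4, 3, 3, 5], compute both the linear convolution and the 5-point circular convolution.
Linear: y_lin[0] = 5×5 = 25; y_lin[1] = 5×4 + 3×5 = 35; y_lin[2] = 5×3 + 3×4 + 5×5 = 52; y_lin[3] = 5×3 + 3×3 + 5×4 + 2×5 = 54; y_lin[4] = 5×5 + 3×3 + 5×3 + 2×4 + 3×5 = 72; y_lin[5] = 3×5 + 5×3 + 2×3 + 3×4 = 48; y_lin[6] = 5×5 + 2×3 + 3×3 = 40; y_lin[7] = 2×5 + 3×3 = 19; y_lin[8] = 3×5 = 15 → [25, 35, 52, 54, 72, 48, 40, 19, 15]. Circular (length 5): y[0] = 5×5 + 3×5 + 5×3 + 2×3 + 3×4 = 73; y[1] = 5×4 + 3×5 + 5×5 + 2×3 + 3×3 = 75; y[2] = 5×3 + 3×4 + 5×5 + 2×5 + 3×3 = 71; y[3] = 5×3 + 3×3 + 5×4 + 2×5 + 3×5 = 69; y[4] = 5×5 + 3×3 + 5×3 + 2×4 + 3×5 = 72 → [73, 75, 71, 69, 72]

Linear: [25, 35, 52, 54, 72, 48, 40, 19, 15], Circular: [73, 75, 71, 69, 72]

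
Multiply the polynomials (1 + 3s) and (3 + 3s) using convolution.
Ascending coefficients: a = [1, 3], b = [3, 3]. c[0] = 1×3 = 3; c[1] = 1×3 + 3×3 = 12; c[2] = 3×3 = 9. Result coefficients: [3, 12, 9] → 3 + 12s + 9s^2

3 + 12s + 9s^2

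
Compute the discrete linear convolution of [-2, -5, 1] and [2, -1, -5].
y[0] = -2×2 = -4; y[1] = -2×-1 + -5×2 = -8; y[2] = -2×-5 + -5×-1 + 1×2 = 17; y[3] = -5×-5 + 1×-1 = 24; y[4] = 1×-5 = -5

[-4, -8, 17, 24, -5]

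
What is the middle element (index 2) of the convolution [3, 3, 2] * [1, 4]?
Use y[k] = Σ_i a[i]·b[k-i] at k=2. y[2] = 3×4 + 2×1 = 14

14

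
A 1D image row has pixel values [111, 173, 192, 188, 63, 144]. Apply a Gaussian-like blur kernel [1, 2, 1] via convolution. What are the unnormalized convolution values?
Convolve image row [111, 173, 192, 188, 63, 144] with kernel [1, 2, 1]: y[0] = 111×1 = 111; y[1] = 111×2 + 173×1 = 395; y[2] = 111×1 + 173×2 + 192×1 = 649; y[3] = 173×1 + 192×2 + 188×1 = 745; y[4] = 192×1 + 188×2 + 63×1 = 631; y[5] = 188×1 + 63×2 + 144×1 = 458; y[6] = 63×1 + 144×2 = 351; y[7] = 144×1 = 144 → [111, 395, 649, 745, 631, 458, 351, 144]. Normalization factor = sum(kernel) = 4.

[111, 395, 649, 745, 631, 458, 351, 144]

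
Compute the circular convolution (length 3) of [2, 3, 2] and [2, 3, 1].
Use y[k] = Σ_j x[j]·h[(k-j) mod 3]. y[0] = 2×2 + 3×1 + 2×3 = 13; y[1] = 2×3 + 3×2 + 2×1 = 14; y[2] = 2×1 + 3×3 + 2×2 = 15. Result: [13, 14, 15]

[13, 14, 15]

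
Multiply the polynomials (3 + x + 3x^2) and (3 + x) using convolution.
Ascending coefficients: a = [3, 1, 3], b = [3, 1]. c[0] = 3×3 = 9; c[1] = 3×1 + 1×3 = 6; c[2] = 1×1 + 3×3 = 10; c[3] = 3×1 = 3. Result coefficients: [9, 6, 10, 3] → 9 + 6x + 10x^2 + 3x^3

9 + 6x + 10x^2 + 3x^3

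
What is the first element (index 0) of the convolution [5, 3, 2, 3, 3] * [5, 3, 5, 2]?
Use y[k] = Σ_i a[i]·b[k-i] at k=0. y[0] = 5×5 = 25

25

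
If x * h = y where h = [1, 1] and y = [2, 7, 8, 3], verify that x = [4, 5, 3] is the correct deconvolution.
Forward-compute [4, 5, 3] * [1, 1]: y[0] = 4×1 = 4; y[1] = 4×1 + 5×1 = 9; y[2] = 5×1 + 3×1 = 8; y[3] = 3×1 = 3 → [4, 9, 8, 3]. Does not match given y = [2, 7, 8, 3].

Not verified. [4, 5, 3] * [1, 1] = [4, 9, 8, 3], which differs from [2, 7, 8, 3] at index 0.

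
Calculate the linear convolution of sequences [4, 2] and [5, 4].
y[0] = 4×5 = 20; y[1] = 4×4 + 2×5 = 26; y[2] = 2×4 = 8

[20, 26, 8]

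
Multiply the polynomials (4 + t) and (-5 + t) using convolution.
Ascending coefficients: a = [4, 1], b = [-5, 1]. c[0] = 4×-5 = -20; c[1] = 4×1 + 1×-5 = -1; c[2] = 1×1 = 1. Result coefficients: [-20, -1, 1] → -20 - t + t^2

-20 - t + t^2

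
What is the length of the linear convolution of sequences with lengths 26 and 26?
Linear/full convolution length: m + n - 1 = 26 + 26 - 1 = 51

51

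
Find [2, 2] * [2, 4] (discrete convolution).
y[0] = 2×2 = 4; y[1] = 2×4 + 2×2 = 12; y[2] = 2×4 = 8

[4, 12, 8]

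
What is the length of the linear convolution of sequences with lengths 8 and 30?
Linear/full convolution length: m + n - 1 = 8 + 30 - 1 = 37

37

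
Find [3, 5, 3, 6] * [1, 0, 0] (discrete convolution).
y[0] = 3×1 = 3; y[1] = 3×0 + 5×1 = 5; y[2] = 3×0 + 5×0 + 3×1 = 3; y[3] = 5×0 + 3×0 + 6×1 = 6; y[4] = 3×0 + 6×0 = 0; y[5] = 6×0 = 0

[3, 5, 3, 6, 0, 0]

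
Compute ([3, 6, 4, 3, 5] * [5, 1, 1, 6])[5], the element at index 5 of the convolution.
Use y[k] = Σ_i a[i]·b[k-i] at k=5. y[5] = 4×6 + 3×1 + 5×1 = 32

32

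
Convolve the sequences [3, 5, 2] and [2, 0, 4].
y[0] = 3×2 = 6; y[1] = 3×0 + 5×2 = 10; y[2] = 3×4 + 5×0 + 2×2 = 16; y[3] = 5×4 + 2×0 = 20; y[4] = 2×4 = 8

[6, 10, 16, 20, 8]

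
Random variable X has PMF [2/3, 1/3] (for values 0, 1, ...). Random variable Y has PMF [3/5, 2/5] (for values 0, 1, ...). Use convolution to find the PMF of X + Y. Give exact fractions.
P(X+Y=k) = Σ_i P(X=i)·P(Y=k-i) — a convolution of [2/3, 1/3] and [3/5, 2/5]. P(X+Y=0) = (2/3)×(3/5) = 2/5; P(X+Y=1) = (2/3)×(2/5) + (1/3)×(3/5) = 4/15 + 1/5 = 7/15; P(X+Y=2) = (1/3)×(2/5) = 2/15. PMF: [2/5, 7/15, 2/15] (sums to 1 ✓)

[2/5, 7/15, 2/15]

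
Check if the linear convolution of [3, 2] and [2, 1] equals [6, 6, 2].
Recompute linear convolution of [3, 2] and [2, 1]: y[0] = 3×2 = 6; y[1] = 3×1 + 2×2 = 7; y[2] = 2×1 = 2 → [6, 7, 2]. Compare to given [6, 6, 2]: they differ at index 1: given 6, correct 7, so answer: No

No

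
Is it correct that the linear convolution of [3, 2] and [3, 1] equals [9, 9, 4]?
Recompute linear convolution of [3, 2] and [3, 1]: y[0] = 3×3 = 9; y[1] = 3×1 + 2×3 = 9; y[2] = 2×1 = 2 → [9, 9, 2]. Compare to given [9, 9, 4]: they differ at index 2: given 4, correct 2, so answer: No

No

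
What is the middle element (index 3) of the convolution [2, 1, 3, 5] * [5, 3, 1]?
Use y[k] = Σ_i a[i]·b[k-i] at k=3. y[3] = 1×1 + 3×3 + 5×5 = 35

35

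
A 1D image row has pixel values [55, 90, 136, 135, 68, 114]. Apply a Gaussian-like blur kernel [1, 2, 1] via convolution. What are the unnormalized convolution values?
Convolve image row [55, 90, 136, 135, 68, 114] with kernel [1, 2, 1]: y[0] = 55×1 = 55; y[1] = 55×2 + 90×1 = 200; y[2] = 55×1 + 90×2 + 136×1 = 371; y[3] = 90×1 + 136×2 + 135×1 = 497; y[4] = 136×1 + 135×2 + 68×1 = 474; y[5] = 135×1 + 68×2 + 114×1 = 385; y[6] = 68×1 + 114×2 = 296; y[7] = 114×1 = 114 → [55, 200, 371, 497, 474, 385, 296, 114]. Normalization factor = sum(kernel) = 4.

[55, 200, 371, 497, 474, 385, 296, 114]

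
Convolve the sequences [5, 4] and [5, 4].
y[0] = 5×5 = 25; y[1] = 5×4 + 4×5 = 40; y[2] = 4×4 = 16

[25, 40, 16]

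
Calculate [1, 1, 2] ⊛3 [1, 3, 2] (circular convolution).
Use y[k] = Σ_j u[j]·v[(k-j) mod 3]. y[0] = 1×1 + 1×2 + 2×3 = 9; y[1] = 1×3 + 1×1 + 2×2 = 8; y[2] = 1×2 + 1×3 + 2×1 = 7. Result: [9, 8, 7]

[9, 8, 7]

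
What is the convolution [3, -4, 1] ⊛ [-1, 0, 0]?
y[0] = 3×-1 = -3; y[1] = 3×0 + -4×-1 = 4; y[2] = 3×0 + -4×0 + 1×-1 = -1; y[3] = -4×0 + 1×0 = 0; y[4] = 1×0 = 0

[-3, 4, -1, 0, 0]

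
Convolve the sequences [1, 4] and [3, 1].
y[0] = 1×3 = 3; y[1] = 1×1 + 4×3 = 13; y[2] = 4×1 = 4

[3, 13, 4]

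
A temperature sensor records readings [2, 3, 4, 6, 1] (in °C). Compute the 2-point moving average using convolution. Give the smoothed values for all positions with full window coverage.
2-point moving average kernel = [1, 1]. Apply in 'valid' mode (full window coverage): avg[0] = (2 + 3) / 2 = 2.5; avg[1] = (3 + 4) / 2 = 3.5; avg[2] = (4 + 6) / 2 = 5.0; avg[3] = (6 + 1) / 2 = 3.5. Smoothed values: [2.5, 3.5, 5.0, 3.5]

[2.5, 3.5, 5.0, 3.5]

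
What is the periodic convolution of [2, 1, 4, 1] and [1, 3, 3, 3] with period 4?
Use y[k] = Σ_j a[j]·b[(k-j) mod 4]. y[0] = 2×1 + 1×3 + 4×3 + 1×3 = 20; y[1] = 2×3 + 1×1 + 4×3 + 1×3 = 22; y[2] = 2×3 + 1×3 + 4×1 + 1×3 = 16; y[3] = 2×3 + 1×3 + 4×3 + 1×1 = 22. Result: [20, 22, 16, 22]

[20, 22, 16, 22]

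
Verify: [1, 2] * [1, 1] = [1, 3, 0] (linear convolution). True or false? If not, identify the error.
Recompute linear convolution of [1, 2] and [1, 1]: y[0] = 1×1 = 1; y[1] = 1×1 + 2×1 = 3; y[2] = 2×1 = 2 → [1, 3, 2]. Compare to given [1, 3, 0]: they differ at index 2: given 0, correct 2, so answer: No

No. Error at index 2: given 0, correct 2.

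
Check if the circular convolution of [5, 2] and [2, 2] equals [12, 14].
Recompute circular convolution of [5, 2] and [2, 2]: y[0] = 5×2 + 2×2 = 14; y[1] = 5×2 + 2×2 = 14 → [14, 14]. Compare to given [12, 14]: they differ at index 0: given 12, correct 14, so answer: No

No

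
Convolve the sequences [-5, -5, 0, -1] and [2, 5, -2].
y[0] = -5×2 = -10; y[1] = -5×5 + -5×2 = -35; y[2] = -5×-2 + -5×5 + 0×2 = -15; y[3] = -5×-2 + 0×5 + -1×2 = 8; y[4] = 0×-2 + -1×5 = -5; y[5] = -1×-2 = 2

[-10, -35, -15, 8, -5, 2]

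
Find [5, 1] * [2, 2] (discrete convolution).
y[0] = 5×2 = 10; y[1] = 5×2 + 1×2 = 12; y[2] = 1×2 = 2

[10, 12, 2]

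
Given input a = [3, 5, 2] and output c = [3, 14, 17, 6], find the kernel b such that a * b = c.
Output length 4 = len(a) + len(b) - 1 ⇒ len(b) = 2. Solve b forward using b[k] = (c[k] - Σ_{i≥1} a[i]·b[k-i]) / a[0]: b[0] = c[0] / a[0] = 3 / 3 = 1; b[1] = (c[1] - 5×1) / a[0] = (14 - 5×1) / 3 = 3. So b = [1, 3]. Forward-check [3, 5, 2] * [1, 3]: c[0] = 3×1 = 3; c[1] = 3×3 + 5×1 = 14; c[2] = 5×3 + 2×1 = 17; c[3] = 2×3 = 6 → [3, 14, 17, 6] ✓

[1, 3]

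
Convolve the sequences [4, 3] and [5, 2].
y[0] = 4×5 = 20; y[1] = 4×2 + 3×5 = 23; y[2] = 3×2 = 6

[20, 23, 6]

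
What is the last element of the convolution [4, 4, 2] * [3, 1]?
Use y[k] = Σ_i a[i]·b[k-i] at k=3. y[3] = 2×1 = 2

2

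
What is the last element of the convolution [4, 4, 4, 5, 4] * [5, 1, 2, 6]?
Use y[k] = Σ_i a[i]·b[k-i] at k=7. y[7] = 4×6 = 24

24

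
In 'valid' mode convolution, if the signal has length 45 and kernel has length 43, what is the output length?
'Valid' mode counts only positions where the kernel fully overlaps the signal: m - n + 1 = 45 - 43 + 1 = 3

3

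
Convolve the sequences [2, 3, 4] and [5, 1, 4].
y[0] = 2×5 = 10; y[1] = 2×1 + 3×5 = 17; y[2] = 2×4 + 3×1 + 4×5 = 31; y[3] = 3×4 + 4×1 = 16; y[4] = 4×4 = 16

[10, 17, 31, 16, 16]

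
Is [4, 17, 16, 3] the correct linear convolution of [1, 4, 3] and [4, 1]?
Recompute linear convolution of [1, 4, 3] and [4, 1]: y[0] = 1×4 = 4; y[1] = 1×1 + 4×4 = 17; y[2] = 4×1 + 3×4 = 16; y[3] = 3×1 = 3 → [4, 17, 16, 3]. Given [4, 17, 16, 3] matches, so answer: Yes

Yes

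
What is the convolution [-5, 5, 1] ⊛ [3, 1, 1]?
y[0] = -5×3 = -15; y[1] = -5×1 + 5×3 = 10; y[2] = -5×1 + 5×1 + 1×3 = 3; y[3] = 5×1 + 1×1 = 6; y[4] = 1×1 = 1

[-15, 10, 3, 6, 1]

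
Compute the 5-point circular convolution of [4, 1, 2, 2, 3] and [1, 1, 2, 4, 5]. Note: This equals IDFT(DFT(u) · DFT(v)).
Either evaluate y[k] = Σ_j u[j]·v[(k-j) mod 5] directly, or use IDFT(DFT(u) · DFT(v)). y[0] = 4×1 + 1×5 + 2×4 + 2×2 + 3×1 = 24; y[1] = 4×1 + 1×1 + 2×5 + 2×4 + 3×2 = 29; y[2] = 4×2 + 1×1 + 2×1 + 2×5 + 3×4 = 33; y[3] = 4×4 + 1×2 + 2×1 + 2×1 + 3×5 = 37; y[4] = 4×5 + 1×4 + 2×2 + 2×1 + 3×1 = 33. Result: [24, 29, 33, 37, 33]

[24, 29, 33, 37, 33]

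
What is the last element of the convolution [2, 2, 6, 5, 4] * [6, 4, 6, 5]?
Use y[k] = Σ_i a[i]·b[k-i] at k=7. y[7] = 4×5 = 20

20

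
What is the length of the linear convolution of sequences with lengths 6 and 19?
Linear/full convolution length: m + n - 1 = 6 + 19 - 1 = 24

24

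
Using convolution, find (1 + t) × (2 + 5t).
Ascending coefficients: a = [1, 1], b = [2, 5]. c[0] = 1×2 = 2; c[1] = 1×5 + 1×2 = 7; c[2] = 1×5 = 5. Result coefficients: [2, 7, 5] → 2 + 7t + 5t^2

2 + 7t + 5t^2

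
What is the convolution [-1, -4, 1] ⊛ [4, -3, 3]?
y[0] = -1×4 = -4; y[1] = -1×-3 + -4×4 = -13; y[2] = -1×3 + -4×-3 + 1×4 = 13; y[3] = -4×3 + 1×-3 = -15; y[4] = 1×3 = 3

[-4, -13, 13, -15, 3]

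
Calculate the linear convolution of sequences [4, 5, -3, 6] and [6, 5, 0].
y[0] = 4×6 = 24; y[1] = 4×5 + 5×6 = 50; y[2] = 4×0 + 5×5 + -3×6 = 7; y[3] = 5×0 + -3×5 + 6×6 = 21; y[4] = -3×0 + 6×5 = 30; y[5] = 6×0 = 0

[24, 50, 7, 21, 30, 0]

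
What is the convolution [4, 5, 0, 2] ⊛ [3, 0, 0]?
y[0] = 4×3 = 12; y[1] = 4×0 + 5×3 = 15; y[2] = 4×0 + 5×0 + 0×3 = 0; y[3] = 5×0 + 0×0 + 2×3 = 6; y[4] = 0×0 + 2×0 = 0; y[5] = 2×0 = 0

[12, 15, 0, 6, 0, 0]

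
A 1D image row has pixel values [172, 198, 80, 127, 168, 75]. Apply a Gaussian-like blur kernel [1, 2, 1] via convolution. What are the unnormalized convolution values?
Convolve image row [172, 198, 80, 127, 168, 75] with kernel [1, 2, 1]: y[0] = 172×1 = 172; y[1] = 172×2 + 198×1 = 542; y[2] = 172×1 + 198×2 + 80×1 = 648; y[3] = 198×1 + 80×2 + 127×1 = 485; y[4] = 80×1 + 127×2 + 168×1 = 502; y[5] = 127×1 + 168×2 + 75×1 = 538; y[6] = 168×1 + 75×2 = 318; y[7] = 75×1 = 75 → [172, 542, 648, 485, 502, 538, 318, 75]. Normalization factor = sum(kernel) = 4.

[172, 542, 648, 485, 502, 538, 318, 75]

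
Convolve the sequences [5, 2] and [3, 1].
y[0] = 5×3 = 15; y[1] = 5×1 + 2×3 = 11; y[2] = 2×1 = 2

[15, 11, 2]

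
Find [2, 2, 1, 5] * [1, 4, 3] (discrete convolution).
y[0] = 2×1 = 2; y[1] = 2×4 + 2×1 = 10; y[2] = 2×3 + 2×4 + 1×1 = 15; y[3] = 2×3 + 1×4 + 5×1 = 15; y[4] = 1×3 + 5×4 = 23; y[5] = 5×3 = 15

[2, 10, 15, 15, 23, 15]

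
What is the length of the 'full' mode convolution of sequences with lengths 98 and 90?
Linear/full convolution length: m + n - 1 = 98 + 90 - 1 = 187

187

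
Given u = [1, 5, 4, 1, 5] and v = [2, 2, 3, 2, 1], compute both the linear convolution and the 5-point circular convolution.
Linear: y_lin[0] = 1×2 = 2; y_lin[1] = 1×2 + 5×2 = 12; y_lin[2] = 1×3 + 5×2 + 4×2 = 21; y_lin[3] = 1×2 + 5×3 + 4×2 + 1×2 = 27; y_lin[4] = 1×1 + 5×2 + 4×3 + 1×2 + 5×2 = 35; y_lin[5] = 5×1 + 4×2 + 1×3 + 5×2 = 26; y_lin[6] = 4×1 + 1×2 + 5×3 = 21; y_lin[7] = 1×1 + 5×2 = 11; y_lin[8] = 5×1 = 5 → [2, 12, 21, 27, 35, 26, 21, 11, 5]. Circular (length 5): y[0] = 1×2 + 5×1 + 4×2 + 1×3 + 5×2 = 28; y[1] = 1×2 + 5×2 + 4×1 + 1×2 + 5×3 = 33; y[2] = 1×3 + 5×2 + 4×2 + 1×1 + 5×2 = 32; y[3] = 1×2 + 5×3 + 4×2 + 1×2 + 5×1 = 32; y[4] = 1×1 + 5×2 + 4×3 + 1×2 + 5×2 = 35 → [28, 33, 32, 32, 35]

Linear: [2, 12, 21, 27, 35, 26, 21, 11, 5], Circular: [28, 33, 32, 32, 35]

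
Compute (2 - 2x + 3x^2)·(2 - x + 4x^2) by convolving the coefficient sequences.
Ascending coefficients: a = [2, -2, 3], b = [2, -1, 4]. c[0] = 2×2 = 4; c[1] = 2×-1 + -2×2 = -6; c[2] = 2×4 + -2×-1 + 3×2 = 16; c[3] = -2×4 + 3×-1 = -11; c[4] = 3×4 = 12. Result coefficients: [4, -6, 16, -11, 12] → 4 - 6x + 16x^2 - 11x^3 + 12x^4

4 - 6x + 16x^2 - 11x^3 + 12x^4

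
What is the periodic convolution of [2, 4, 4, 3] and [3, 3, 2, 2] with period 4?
Use y[k] = Σ_j s[j]·t[(k-j) mod 4]. y[0] = 2×3 + 4×2 + 4×2 + 3×3 = 31; y[1] = 2×3 + 4×3 + 4×2 + 3×2 = 32; y[2] = 2×2 + 4×3 + 4×3 + 3×2 = 34; y[3] = 2×2 + 4×2 + 4×3 + 3×3 = 33. Result: [31, 32, 34, 33]

[31, 32, 34, 33]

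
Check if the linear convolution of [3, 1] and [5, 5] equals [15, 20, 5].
Recompute linear convolution of [3, 1] and [5, 5]: y[0] = 3×5 = 15; y[1] = 3×5 + 1×5 = 20; y[2] = 1×5 = 5 → [15, 20, 5]. Given [15, 20, 5] matches, so answer: Yes

Yes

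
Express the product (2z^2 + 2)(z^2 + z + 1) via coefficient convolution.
Ascending coefficients: a = [2, 0, 2], b = [1, 1, 1]. c[0] = 2×1 = 2; c[1] = 2×1 + 0×1 = 2; c[2] = 2×1 + 0×1 + 2×1 = 4; c[3] = 0×1 + 2×1 = 2; c[4] = 2×1 = 2. Result coefficients: [2, 2, 4, 2, 2] → 2z^4 + 2z^3 + 4z^2 + 2z + 2

2z^4 + 2z^3 + 4z^2 + 2z + 2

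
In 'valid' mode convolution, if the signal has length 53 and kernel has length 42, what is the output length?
'Valid' mode counts only positions where the kernel fully overlaps the signal: m - n + 1 = 53 - 42 + 1 = 12

12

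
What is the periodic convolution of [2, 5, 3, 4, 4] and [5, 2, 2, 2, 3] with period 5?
Use y[k] = Σ_j f[j]·g[(k-j) mod 5]. y[0] = 2×5 + 5×3 + 3×2 + 4×2 + 4×2 = 47; y[1] = 2×2 + 5×5 + 3×3 + 4×2 + 4×2 = 54; y[2] = 2×2 + 5×2 + 3×5 + 4×3 + 4×2 = 49; y[3] = 2×2 + 5×2 + 3×2 + 4×5 + 4×3 = 52; y[4] = 2×3 + 5×2 + 3×2 + 4×2 + 4×5 = 50. Result: [47, 54, 49, 52, 50]

[47, 54, 49, 52, 50]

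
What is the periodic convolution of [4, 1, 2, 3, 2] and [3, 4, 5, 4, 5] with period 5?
Use y[k] = Σ_j x[j]·h[(k-j) mod 5]. y[0] = 4×3 + 1×5 + 2×4 + 3×5 + 2×4 = 48; y[1] = 4×4 + 1×3 + 2×5 + 3×4 + 2×5 = 51; y[2] = 4×5 + 1×4 + 2×3 + 3×5 + 2×4 = 53; y[3] = 4×4 + 1×5 + 2×4 + 3×3 + 2×5 = 48; y[4] = 4×5 + 1×4 + 2×5 + 3×4 + 2×3 = 52. Result: [48, 51, 53, 48, 52]

[48, 51, 53, 48, 52]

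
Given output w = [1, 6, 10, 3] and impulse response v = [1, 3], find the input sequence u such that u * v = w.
Deconvolve w=[1, 6, 10, 3] by v=[1, 3]. Since v[0]=1, solve forward: u[0] = w[0] / 1 = 1; u[1] = (w[1] - 1×3) / 1 = 3; u[2] = (w[2] - 3×3) / 1 = 1. So u = [1, 3, 1]. Check by forward convolution: w[0] = 1×1 = 1; w[1] = 1×3 + 3×1 = 6; w[2] = 3×3 + 1×1 = 10; w[3] = 1×3 = 3

[1, 3, 1]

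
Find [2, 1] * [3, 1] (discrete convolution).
y[0] = 2×3 = 6; y[1] = 2×1 + 1×3 = 5; y[2] = 1×1 = 1

[6, 5, 1]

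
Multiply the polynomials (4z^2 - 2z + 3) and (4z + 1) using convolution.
Ascending coefficients: a = [3, -2, 4], b = [1, 4]. c[0] = 3×1 = 3; c[1] = 3×4 + -2×1 = 10; c[2] = -2×4 + 4×1 = -4; c[3] = 4×4 = 16. Result coefficients: [3, 10, -4, 16] → 16z^3 - 4z^2 + 10z + 3

16z^3 - 4z^2 + 10z + 3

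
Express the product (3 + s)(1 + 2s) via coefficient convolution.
Ascending coefficients: a = [3, 1], b = [1, 2]. c[0] = 3×1 = 3; c[1] = 3×2 + 1×1 = 7; c[2] = 1×2 = 2. Result coefficients: [3, 7, 2] → 3 + 7s + 2s^2

3 + 7s + 2s^2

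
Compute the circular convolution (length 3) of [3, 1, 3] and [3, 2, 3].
Use y[k] = Σ_j a[j]·b[(k-j) mod 3]. y[0] = 3×3 + 1×3 + 3×2 = 18; y[1] = 3×2 + 1×3 + 3×3 = 18; y[2] = 3×3 + 1×2 + 3×3 = 20. Result: [18, 18, 20]

[18, 18, 20]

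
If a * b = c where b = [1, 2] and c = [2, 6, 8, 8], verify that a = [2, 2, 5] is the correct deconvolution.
Forward-compute [2, 2, 5] * [1, 2]: c[0] = 2×1 = 2; c[1] = 2×2 + 2×1 = 6; c[2] = 2×2 + 5×1 = 9; c[3] = 5×2 = 10 → [2, 6, 9, 10]. Does not match given c = [2, 6, 8, 8].

Not verified. [2, 2, 5] * [1, 2] = [2, 6, 9, 10], which differs from [2, 6, 8, 8] at index 2.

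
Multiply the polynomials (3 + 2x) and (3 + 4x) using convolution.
Ascending coefficients: a = [3, 2], b = [3, 4]. c[0] = 3×3 = 9; c[1] = 3×4 + 2×3 = 18; c[2] = 2×4 = 8. Result coefficients: [9, 18, 8] → 9 + 18x + 8x^2

9 + 18x + 8x^2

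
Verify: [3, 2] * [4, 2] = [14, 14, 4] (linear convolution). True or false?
Recompute linear convolution of [3, 2] and [4, 2]: y[0] = 3×4 = 12; y[1] = 3×2 + 2×4 = 14; y[2] = 2×2 = 4 → [12, 14, 4]. Compare to given [14, 14, 4]: they differ at index 0: given 14, correct 12, so answer: No

No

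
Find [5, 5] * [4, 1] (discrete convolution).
y[0] = 5×4 = 20; y[1] = 5×1 + 5×4 = 25; y[2] = 5×1 = 5

[20, 25, 5]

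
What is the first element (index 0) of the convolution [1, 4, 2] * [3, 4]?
Use y[k] = Σ_i a[i]·b[k-i] at k=0. y[0] = 1×3 = 3

3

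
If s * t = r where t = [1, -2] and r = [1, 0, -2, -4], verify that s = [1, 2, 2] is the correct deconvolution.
Forward-compute [1, 2, 2] * [1, -2]: r[0] = 1×1 = 1; r[1] = 1×-2 + 2×1 = 0; r[2] = 2×-2 + 2×1 = -2; r[3] = 2×-2 = -4 → [1, 0, -2, -4]. Matches given r = [1, 0, -2, -4], so verified.

Verified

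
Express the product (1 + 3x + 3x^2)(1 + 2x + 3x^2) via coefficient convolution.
Ascending coefficients: a = [1, 3, 3], b = [1, 2, 3]. c[0] = 1×1 = 1; c[1] = 1×2 + 3×1 = 5; c[2] = 1×3 + 3×2 + 3×1 = 12; c[3] = 3×3 + 3×2 = 15; c[4] = 3×3 = 9. Result coefficients: [1, 5, 12, 15, 9] → 1 + 5x + 12x^2 + 15x^3 + 9x^4

1 + 5x + 12x^2 + 15x^3 + 9x^4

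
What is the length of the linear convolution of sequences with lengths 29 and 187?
Linear/full convolution length: m + n - 1 = 29 + 187 - 1 = 215

215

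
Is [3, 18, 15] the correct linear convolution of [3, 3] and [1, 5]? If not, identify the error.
Recompute linear convolution of [3, 3] and [1, 5]: y[0] = 3×1 = 3; y[1] = 3×5 + 3×1 = 18; y[2] = 3×5 = 15 → [3, 18, 15]. Given [3, 18, 15] matches, so answer: Yes

Yes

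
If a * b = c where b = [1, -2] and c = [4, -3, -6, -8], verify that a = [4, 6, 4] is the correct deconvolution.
Forward-compute [4, 6, 4] * [1, -2]: c[0] = 4×1 = 4; c[1] = 4×-2 + 6×1 = -2; c[2] = 6×-2 + 4×1 = -8; c[3] = 4×-2 = -8 → [4, -2, -8, -8]. Does not match given c = [4, -3, -6, -8].

Not verified. [4, 6, 4] * [1, -2] = [4, -2, -8, -8], which differs from [4, -3, -6, -8] at index 1.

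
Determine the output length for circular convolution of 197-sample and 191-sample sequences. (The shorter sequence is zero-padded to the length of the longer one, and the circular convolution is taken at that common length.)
Circular convolution (zero-padding the shorter input) has length max(m, n) = max(197, 191) = 197

197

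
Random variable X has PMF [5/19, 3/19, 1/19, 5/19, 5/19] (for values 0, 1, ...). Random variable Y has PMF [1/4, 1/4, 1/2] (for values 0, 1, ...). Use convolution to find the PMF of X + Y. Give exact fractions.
P(X+Y=k) = Σ_i P(X=i)·P(Y=k-i) — a convolution of [5/19, 3/19, 1/19, 5/19, 5/19] and [1/4, 1/4, 1/2]. P(X+Y=0) = (5/19)×(1/4) = 5/76; P(X+Y=1) = (5/19)×(1/4) + (3/19)×(1/4) = 5/76 + 3/76 = 2/19; P(X+Y=2) = (5/19)×(1/2) + (3/19)×(1/4) + (1/19)×(1/4) = 5/38 + 3/76 + 1/76 = 7/38; P(X+Y=3) = (3/19)×(1/2) + (1/19)×(1/4) + (5/19)×(1/4) = 3/38 + 1/76 + 5/76 = 3/19; P(X+Y=4) = (1/19)×(1/2) + (5/19)×(1/4) + (5/19)×(1/4) = 1/38 + 5/76 + 5/76 = 3/19; P(X+Y=5) = (5/19)×(1/2) + (5/19)×(1/4) = 5/38 + 5/76 = 15/76; P(X+Y=6) = (5/19)×(1/2) = 5/38. PMF: [5/76, 2/19, 7/38, 3/19, 3/19, 15/76, 5/38] (sums to 1 ✓)

[5/76, 2/19, 7/38, 3/19, 3/19, 15/76, 5/38]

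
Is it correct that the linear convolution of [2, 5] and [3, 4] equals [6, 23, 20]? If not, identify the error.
Recompute linear convolution of [2, 5] and [3, 4]: y[0] = 2×3 = 6; y[1] = 2×4 + 5×3 = 23; y[2] = 5×4 = 20 → [6, 23, 20]. Given [6, 23, 20] matches, so answer: Yes

Yes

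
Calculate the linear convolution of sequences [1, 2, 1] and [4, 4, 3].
y[0] = 1×4 = 4; y[1] = 1×4 + 2×4 = 12; y[2] = 1×3 + 2×4 + 1×4 = 15; y[3] = 2×3 + 1×4 = 10; y[4] = 1×3 = 3

[4, 12, 15, 10, 3]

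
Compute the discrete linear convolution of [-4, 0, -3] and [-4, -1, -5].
y[0] = -4×-4 = 16; y[1] = -4×-1 + 0×-4 = 4; y[2] = -4×-5 + 0×-1 + -3×-4 = 32; y[3] = 0×-5 + -3×-1 = 3; y[4] = -3×-5 = 15

[16, 4, 32, 3, 15]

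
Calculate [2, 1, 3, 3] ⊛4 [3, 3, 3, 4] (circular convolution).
Use y[k] = Σ_j a[j]·b[(k-j) mod 4]. y[0] = 2×3 + 1×4 + 3×3 + 3×3 = 28; y[1] = 2×3 + 1×3 + 3×4 + 3×3 = 30; y[2] = 2×3 + 1×3 + 3×3 + 3×4 = 30; y[3] = 2×4 + 1×3 + 3×3 + 3×3 = 29. Result: [28, 30, 30, 29]

[28, 30, 30, 29]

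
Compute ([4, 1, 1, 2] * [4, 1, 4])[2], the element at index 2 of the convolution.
Use y[k] = Σ_i a[i]·b[k-i] at k=2. y[2] = 4×4 + 1×1 + 1×4 = 21

21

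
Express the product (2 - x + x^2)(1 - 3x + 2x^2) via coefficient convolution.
Ascending coefficients: a = [2, -1, 1], b = [1, -3, 2]. c[0] = 2×1 = 2; c[1] = 2×-3 + -1×1 = -7; c[2] = 2×2 + -1×-3 + 1×1 = 8; c[3] = -1×2 + 1×-3 = -5; c[4] = 1×2 = 2. Result coefficients: [2, -7, 8, -5, 2] → 2 - 7x + 8x^2 - 5x^3 + 2x^4

2 - 7x + 8x^2 - 5x^3 + 2x^4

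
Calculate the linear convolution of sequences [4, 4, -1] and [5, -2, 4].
y[0] = 4×5 = 20; y[1] = 4×-2 + 4×5 = 12; y[2] = 4×4 + 4×-2 + -1×5 = 3; y[3] = 4×4 + -1×-2 = 18; y[4] = -1×4 = -4

[20, 12, 3, 18, -4]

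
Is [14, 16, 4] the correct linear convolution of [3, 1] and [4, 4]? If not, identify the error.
Recompute linear convolution of [3, 1] and [4, 4]: y[0] = 3×4 = 12; y[1] = 3×4 + 1×4 = 16; y[2] = 1×4 = 4 → [12, 16, 4]. Compare to given [14, 16, 4]: they differ at index 0: given 14, correct 12, so answer: No

No. Error at index 0: given 14, correct 12.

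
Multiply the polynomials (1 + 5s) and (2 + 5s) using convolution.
Ascending coefficients: a = [1, 5], b = [2, 5]. c[0] = 1×2 = 2; c[1] = 1×5 + 5×2 = 15; c[2] = 5×5 = 25. Result coefficients: [2, 15, 25] → 2 + 15s + 25s^2

2 + 15s + 25s^2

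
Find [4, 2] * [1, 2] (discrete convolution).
y[0] = 4×1 = 4; y[1] = 4×2 + 2×1 = 10; y[2] = 2×2 = 4

[4, 10, 4]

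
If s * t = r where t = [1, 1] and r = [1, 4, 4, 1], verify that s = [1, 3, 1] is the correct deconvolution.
Forward-compute [1, 3, 1] * [1, 1]: r[0] = 1×1 = 1; r[1] = 1×1 + 3×1 = 4; r[2] = 3×1 + 1×1 = 4; r[3] = 1×1 = 1 → [1, 4, 4, 1]. Matches given r = [1, 4, 4, 1], so verified.

Verified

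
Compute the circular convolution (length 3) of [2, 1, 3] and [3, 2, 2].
Use y[k] = Σ_j a[j]·b[(k-j) mod 3]. y[0] = 2×3 + 1×2 + 3×2 = 14; y[1] = 2×2 + 1×3 + 3×2 = 13; y[2] = 2×2 + 1×2 + 3×3 = 15. Result: [14, 13, 15]

[14, 13, 15]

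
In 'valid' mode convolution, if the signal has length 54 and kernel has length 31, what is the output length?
'Valid' mode counts only positions where the kernel fully overlaps the signal: m - n + 1 = 54 - 31 + 1 = 24

24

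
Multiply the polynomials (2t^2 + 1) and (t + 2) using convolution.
Ascending coefficients: a = [1, 0, 2], b = [2, 1]. c[0] = 1×2 = 2; c[1] = 1×1 + 0×2 = 1; c[2] = 0×1 + 2×2 = 4; c[3] = 2×1 = 2. Result coefficients: [2, 1, 4, 2] → 2t^3 + 4t^2 + t + 2

2t^3 + 4t^2 + t + 2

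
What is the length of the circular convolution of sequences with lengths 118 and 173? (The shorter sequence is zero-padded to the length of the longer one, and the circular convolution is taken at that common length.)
Circular convolution (zero-padding the shorter input) has length max(m, n) = max(118, 173) = 173

173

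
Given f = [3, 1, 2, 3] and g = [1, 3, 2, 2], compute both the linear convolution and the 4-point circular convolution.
Linear: y_lin[0] = 3×1 = 3; y_lin[1] = 3×3 + 1×1 = 10; y_lin[2] = 3×2 + 1×3 + 2×1 = 11; y_lin[3] = 3×2 + 1×2 + 2×3 + 3×1 = 17; y_lin[4] = 1×2 + 2×2 + 3×3 = 15; y_lin[5] = 2×2 + 3×2 = 10; y_lin[6] = 3×2 = 6 → [3, 10, 11, 17, 15, 10, 6]. Circular (length 4): y[0] = 3×1 + 1×2 + 2×2 + 3×3 = 18; y[1] = 3×3 + 1×1 + 2×2 + 3×2 = 20; y[2] = 3×2 + 1×3 + 2×1 + 3×2 = 17; y[3] = 3×2 + 1×2 + 2×3 + 3×1 = 17 → [18, 20, 17, 17]

Linear: [3, 10, 11, 17, 15, 10, 6], Circular: [18, 20, 17, 17]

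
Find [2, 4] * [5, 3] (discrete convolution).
y[0] = 2×5 = 10; y[1] = 2×3 + 4×5 = 26; y[2] = 4×3 = 12

[10, 26, 12]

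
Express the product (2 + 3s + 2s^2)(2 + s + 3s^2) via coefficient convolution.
Ascending coefficients: a = [2, 3, 2], b = [2, 1, 3]. c[0] = 2×2 = 4; c[1] = 2×1 + 3×2 = 8; c[2] = 2×3 + 3×1 + 2×2 = 13; c[3] = 3×3 + 2×1 = 11; c[4] = 2×3 = 6. Result coefficients: [4, 8, 13, 11, 6] → 4 + 8s + 13s^2 + 11s^3 + 6s^4

4 + 8s + 13s^2 + 11s^3 + 6s^4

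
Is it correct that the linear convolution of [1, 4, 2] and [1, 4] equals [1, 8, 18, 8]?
Recompute linear convolution of [1, 4, 2] and [1, 4]: y[0] = 1×1 = 1; y[1] = 1×4 + 4×1 = 8; y[2] = 4×4 + 2×1 = 18; y[3] = 2×4 = 8 → [1, 8, 18, 8]. Given [1, 8, 18, 8] matches, so answer: Yes

Yes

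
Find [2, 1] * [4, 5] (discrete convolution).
y[0] = 2×4 = 8; y[1] = 2×5 + 1×4 = 14; y[2] = 1×5 = 5

[8, 14, 5]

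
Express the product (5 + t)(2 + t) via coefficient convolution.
Ascending coefficients: a = [5, 1], b = [2, 1]. c[0] = 5×2 = 10; c[1] = 5×1 + 1×2 = 7; c[2] = 1×1 = 1. Result coefficients: [10, 7, 1] → 10 + 7t + t^2

10 + 7t + t^2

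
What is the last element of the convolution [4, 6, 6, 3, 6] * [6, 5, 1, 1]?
Use y[k] = Σ_i a[i]·b[k-i] at k=7. y[7] = 6×1 = 6

6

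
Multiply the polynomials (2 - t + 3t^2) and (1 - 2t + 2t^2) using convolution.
Ascending coefficients: a = [2, -1, 3], b = [1, -2, 2]. c[0] = 2×1 = 2; c[1] = 2×-2 + -1×1 = -5; c[2] = 2×2 + -1×-2 + 3×1 = 9; c[3] = -1×2 + 3×-2 = -8; c[4] = 3×2 = 6. Result coefficients: [2, -5, 9, -8, 6] → 2 - 5t + 9t^2 - 8t^3 + 6t^4

2 - 5t + 9t^2 - 8t^3 + 6t^4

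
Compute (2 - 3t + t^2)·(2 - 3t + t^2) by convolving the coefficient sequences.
Ascending coefficients: a = [2, -3, 1], b = [2, -3, 1]. c[0] = 2×2 = 4; c[1] = 2×-3 + -3×2 = -12; c[2] = 2×1 + -3×-3 + 1×2 = 13; c[3] = -3×1 + 1×-3 = -6; c[4] = 1×1 = 1. Result coefficients: [4, -12, 13, -6, 1] → 4 - 12t + 13t^2 - 6t^3 + t^4

4 - 12t + 13t^2 - 6t^3 + t^4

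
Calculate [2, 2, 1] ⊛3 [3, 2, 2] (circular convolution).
Use y[k] = Σ_j a[j]·b[(k-j) mod 3]. y[0] = 2×3 + 2×2 + 1×2 = 12; y[1] = 2×2 + 2×3 + 1×2 = 12; y[2] = 2×2 + 2×2 + 1×3 = 11. Result: [12, 12, 11]

[12, 12, 11]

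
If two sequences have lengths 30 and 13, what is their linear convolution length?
Linear/full convolution length: m + n - 1 = 30 + 13 - 1 = 42

42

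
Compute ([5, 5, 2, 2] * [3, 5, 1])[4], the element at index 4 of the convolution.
Use y[k] = Σ_i a[i]·b[k-i] at k=4. y[4] = 2×1 + 2×5 = 12

12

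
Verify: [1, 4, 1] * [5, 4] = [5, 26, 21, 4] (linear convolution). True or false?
Recompute linear convolution of [1, 4, 1] and [5, 4]: y[0] = 1×5 = 5; y[1] = 1×4 + 4×5 = 24; y[2] = 4×4 + 1×5 = 21; y[3] = 1×4 = 4 → [5, 24, 21, 4]. Compare to given [5, 26, 21, 4]: they differ at index 1: given 26, correct 24, so answer: No

No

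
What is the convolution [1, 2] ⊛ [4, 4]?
y[0] = 1×4 = 4; y[1] = 1×4 + 2×4 = 12; y[2] = 2×4 = 8

[4, 12, 8]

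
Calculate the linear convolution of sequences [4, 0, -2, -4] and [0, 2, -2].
y[0] = 4×0 = 0; y[1] = 4×2 + 0×0 = 8; y[2] = 4×-2 + 0×2 + -2×0 = -8; y[3] = 0×-2 + -2×2 + -4×0 = -4; y[4] = -2×-2 + -4×2 = -4; y[5] = -4×-2 = 8

[0, 8, -8, -4, -4, 8]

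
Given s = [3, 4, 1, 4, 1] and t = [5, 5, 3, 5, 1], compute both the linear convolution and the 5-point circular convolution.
Linear: y_lin[0] = 3×5 = 15; y_lin[1] = 3×5 + 4×5 = 35; y_lin[2] = 3×3 + 4×5 + 1×5 = 34; y_lin[3] = 3×5 + 4×3 + 1×5 + 4×5 = 52; y_lin[4] = 3×1 + 4×5 + 1×3 + 4×5 + 1×5 = 51; y_lin[5] = 4×1 + 1×5 + 4×3 + 1×5 = 26; y_lin[6] = 1×1 + 4×5 + 1×3 = 24; y_lin[7] = 4×1 + 1×5 = 9; y_lin[8] = 1×1 = 1 → [15, 35, 34, 52, 51, 26, 24, 9, 1]. Circular (length 5): y[0] = 3×5 + 4×1 + 1×5 + 4×3 + 1×5 = 41; y[1] = 3×5 + 4×5 + 1×1 + 4×5 + 1×3 = 59; y[2] = 3×3 + 4×5 + 1×5 + 4×1 + 1×5 = 43; y[3] = 3×5 + 4×3 + 1×5 + 4×5 + 1×1 = 53; y[4] = 3×1 + 4×5 + 1×3 + 4×5 + 1×5 = 51 → [41, 59, 43, 53, 51]

Linear: [15, 35, 34, 52, 51, 26, 24, 9, 1], Circular: [41, 59, 43, 53, 51]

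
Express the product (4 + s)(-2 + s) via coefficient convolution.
Ascending coefficients: a = [4, 1], b = [-2, 1]. c[0] = 4×-2 = -8; c[1] = 4×1 + 1×-2 = 2; c[2] = 1×1 = 1. Result coefficients: [-8, 2, 1] → -8 + 2s + s^2

-8 + 2s + s^2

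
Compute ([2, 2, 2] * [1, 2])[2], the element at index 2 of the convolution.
Use y[k] = Σ_i a[i]·b[k-i] at k=2. y[2] = 2×2 + 2×1 = 6

6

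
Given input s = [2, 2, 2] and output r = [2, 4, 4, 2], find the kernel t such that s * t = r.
Output length 4 = len(s) + len(t) - 1 ⇒ len(t) = 2. Solve t forward using t[k] = (r[k] - Σ_{i≥1} s[i]·t[k-i]) / s[0]: t[0] = r[0] / s[0] = 2 / 2 = 1; t[1] = (r[1] - 2×1) / s[0] = (4 - 2×1) / 2 = 1. So t = [1, 1]. Forward-check [2, 2, 2] * [1, 1]: r[0] = 2×1 = 2; r[1] = 2×1 + 2×1 = 4; r[2] = 2×1 + 2×1 = 4; r[3] = 2×1 = 2 → [2, 4, 4, 2] ✓

[1, 1]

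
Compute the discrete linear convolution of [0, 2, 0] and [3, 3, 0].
y[0] = 0×3 = 0; y[1] = 0×3 + 2×3 = 6; y[2] = 0×0 + 2×3 + 0×3 = 6; y[3] = 2×0 + 0×3 = 0; y[4] = 0×0 = 0

[0, 6, 6, 0, 0]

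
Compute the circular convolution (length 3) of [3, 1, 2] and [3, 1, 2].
Use y[k] = Σ_j s[j]·t[(k-j) mod 3]. y[0] = 3×3 + 1×2 + 2×1 = 13; y[1] = 3×1 + 1×3 + 2×2 = 10; y[2] = 3×2 + 1×1 + 2×3 = 13. Result: [13, 10, 13]

[13, 10, 13]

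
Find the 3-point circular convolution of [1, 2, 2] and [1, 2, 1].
Use y[k] = Σ_j u[j]·v[(k-j) mod 3]. y[0] = 1×1 + 2×1 + 2×2 = 7; y[1] = 1×2 + 2×1 + 2×1 = 6; y[2] = 1×1 + 2×2 + 2×1 = 7. Result: [7, 6, 7]

[7, 6, 7]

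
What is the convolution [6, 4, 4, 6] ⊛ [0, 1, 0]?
y[0] = 6×0 = 0; y[1] = 6×1 + 4×0 = 6; y[2] = 6×0 + 4×1 + 4×0 = 4; y[3] = 4×0 + 4×1 + 6×0 = 4; y[4] = 4×0 + 6×1 = 6; y[5] = 6×0 = 0

[0, 6, 4, 4, 6, 0]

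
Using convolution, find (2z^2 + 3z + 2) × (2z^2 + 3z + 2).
Ascending coefficients: a = [2, 3, 2], b = [2, 3, 2]. c[0] = 2×2 = 4; c[1] = 2×3 + 3×2 = 12; c[2] = 2×2 + 3×3 + 2×2 = 17; c[3] = 3×2 + 2×3 = 12; c[4] = 2×2 = 4. Result coefficients: [4, 12, 17, 12, 4] → 4z^4 + 12z^3 + 17z^2 + 12z + 4

4z^4 + 12z^3 + 17z^2 + 12z + 4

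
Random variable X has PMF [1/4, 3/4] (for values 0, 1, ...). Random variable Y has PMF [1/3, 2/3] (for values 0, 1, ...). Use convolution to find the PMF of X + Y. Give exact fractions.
P(X+Y=k) = Σ_i P(X=i)·P(Y=k-i) — a convolution of [1/4, 3/4] and [1/3, 2/3]. P(X+Y=0) = (1/4)×(1/3) = 1/12; P(X+Y=1) = (1/4)×(2/3) + (3/4)×(1/3) = 1/6 + 1/4 = 5/12; P(X+Y=2) = (3/4)×(2/3) = 1/2. PMF: [1/12, 5/12, 1/2] (sums to 1 ✓)

[1/12, 5/12, 1/2]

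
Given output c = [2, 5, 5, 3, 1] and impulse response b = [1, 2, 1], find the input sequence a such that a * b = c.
Deconvolve c=[2, 5, 5, 3, 1] by b=[1, 2, 1]. Since b[0]=1, solve forward: a[0] = c[0] / 1 = 2; a[1] = (c[1] - 2×2) / 1 = 1; a[2] = (c[2] - 1×2 - 2×1) / 1 = 1. So a = [2, 1, 1]. Check by forward convolution: c[0] = 2×1 = 2; c[1] = 2×2 + 1×1 = 5; c[2] = 2×1 + 1×2 + 1×1 = 5; c[3] = 1×1 + 1×2 = 3; c[4] = 1×1 = 1

[2, 1, 1]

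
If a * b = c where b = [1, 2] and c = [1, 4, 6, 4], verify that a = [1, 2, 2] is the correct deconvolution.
Forward-compute [1, 2, 2] * [1, 2]: c[0] = 1×1 = 1; c[1] = 1×2 + 2×1 = 4; c[2] = 2×2 + 2×1 = 6; c[3] = 2×2 = 4 → [1, 4, 6, 4]. Matches given c = [1, 4, 6, 4], so verified.

Verified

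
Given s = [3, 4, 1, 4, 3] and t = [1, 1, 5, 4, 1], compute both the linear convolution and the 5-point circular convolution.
Linear: y_lin[0] = 3×1 = 3; y_lin[1] = 3×1 + 4×1 = 7; y_lin[2] = 3×5 + 4×1 + 1×1 = 20; y_lin[3] = 3×4 + 4×5 + 1×1 + 4×1 = 37; y_lin[4] = 3×1 + 4×4 + 1×5 + 4×1 + 3×1 = 31; y_lin[5] = 4×1 + 1×4 + 4×5 + 3×1 = 31; y_lin[6] = 1×1 + 4×4 + 3×5 = 32; y_lin[7] = 4×1 + 3×4 = 16; y_lin[8] = 3×1 = 3 → [3, 7, 20, 37, 31, 31, 32, 16, 3]. Circular (length 5): y[0] = 3×1 + 4×1 + 1×4 + 4×5 + 3×1 = 34; y[1] = 3×1 + 4×1 + 1×1 + 4×4 + 3×5 = 39; y[2] = 3×5 + 4×1 + 1×1 + 4×1 + 3×4 = 36; y[3] = 3×4 + 4×5 + 1×1 + 4×1 + 3×1 = 40; y[4] = 3×1 + 4×4 + 1×5 + 4×1 + 3×1 = 31 → [34, 39, 36, 40, 31]

Linear: [3, 7, 20, 37, 31, 31, 32, 16, 3], Circular: [34, 39, 36, 40, 31]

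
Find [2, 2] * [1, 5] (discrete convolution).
y[0] = 2×1 = 2; y[1] = 2×5 + 2×1 = 12; y[2] = 2×5 = 10

[2, 12, 10]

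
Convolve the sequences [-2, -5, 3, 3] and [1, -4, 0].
y[0] = -2×1 = -2; y[1] = -2×-4 + -5×1 = 3; y[2] = -2×0 + -5×-4 + 3×1 = 23; y[3] = -5×0 + 3×-4 + 3×1 = -9; y[4] = 3×0 + 3×-4 = -12; y[5] = 3×0 = 0

[-2, 3, 23, -9, -12, 0]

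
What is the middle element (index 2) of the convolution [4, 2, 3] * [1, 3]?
Use y[k] = Σ_i a[i]·b[k-i] at k=2. y[2] = 2×3 + 3×1 = 9

9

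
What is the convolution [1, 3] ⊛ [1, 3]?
y[0] = 1×1 = 1; y[1] = 1×3 + 3×1 = 6; y[2] = 3×3 = 9

[1, 6, 9]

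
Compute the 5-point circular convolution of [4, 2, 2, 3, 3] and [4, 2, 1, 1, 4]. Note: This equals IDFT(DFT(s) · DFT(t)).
Either evaluate y[k] = Σ_j s[j]·t[(k-j) mod 5] directly, or use IDFT(DFT(s) · DFT(t)). y[0] = 4×4 + 2×4 + 2×1 + 3×1 + 3×2 = 35; y[1] = 4×2 + 2×4 + 2×4 + 3×1 + 3×1 = 30; y[2] = 4×1 + 2×2 + 2×4 + 3×4 + 3×1 = 31; y[3] = 4×1 + 2×1 + 2×2 + 3×4 + 3×4 = 34; y[4] = 4×4 + 2×1 + 2×1 + 3×2 + 3×4 = 38. Result: [35, 30, 31, 34, 38]

[35, 30, 31, 34, 38]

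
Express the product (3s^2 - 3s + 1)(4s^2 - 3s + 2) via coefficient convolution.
Ascending coefficients: a = [1, -3, 3], b = [2, -3, 4]. c[0] = 1×2 = 2; c[1] = 1×-3 + -3×2 = -9; c[2] = 1×4 + -3×-3 + 3×2 = 19; c[3] = -3×4 + 3×-3 = -21; c[4] = 3×4 = 12. Result coefficients: [2, -9, 19, -21, 12] → 12s^4 - 21s^3 + 19s^2 - 9s + 2

12s^4 - 21s^3 + 19s^2 - 9s + 2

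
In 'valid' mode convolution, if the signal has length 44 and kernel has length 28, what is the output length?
'Valid' mode counts only positions where the kernel fully overlaps the signal: m - n + 1 = 44 - 28 + 1 = 17

17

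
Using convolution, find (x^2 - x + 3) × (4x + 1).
Ascending coefficients: a = [3, -1, 1], b = [1, 4]. c[0] = 3×1 = 3; c[1] = 3×4 + -1×1 = 11; c[2] = -1×4 + 1×1 = -3; c[3] = 1×4 = 4. Result coefficients: [3, 11, -3, 4] → 4x^3 - 3x^2 + 11x + 3

4x^3 - 3x^2 + 11x + 3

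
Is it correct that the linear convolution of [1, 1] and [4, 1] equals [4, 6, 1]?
Recompute linear convolution of [1, 1] and [4, 1]: y[0] = 1×4 = 4; y[1] = 1×1 + 1×4 = 5; y[2] = 1×1 = 1 → [4, 5, 1]. Compare to given [4, 6, 1]: they differ at index 1: given 6, correct 5, so answer: No

No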